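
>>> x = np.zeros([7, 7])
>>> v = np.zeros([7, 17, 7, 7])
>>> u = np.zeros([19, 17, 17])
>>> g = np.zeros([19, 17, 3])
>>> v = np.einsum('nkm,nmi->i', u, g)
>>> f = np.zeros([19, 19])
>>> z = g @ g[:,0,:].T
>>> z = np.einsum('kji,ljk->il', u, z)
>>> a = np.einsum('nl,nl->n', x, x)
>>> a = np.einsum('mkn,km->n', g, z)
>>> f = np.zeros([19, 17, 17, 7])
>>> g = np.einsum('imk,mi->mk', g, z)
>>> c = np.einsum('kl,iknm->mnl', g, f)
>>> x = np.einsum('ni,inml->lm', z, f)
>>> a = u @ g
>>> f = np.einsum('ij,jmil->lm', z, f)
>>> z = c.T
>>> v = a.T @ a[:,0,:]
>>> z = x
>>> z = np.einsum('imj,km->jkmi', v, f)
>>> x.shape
(7, 17)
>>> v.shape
(3, 17, 3)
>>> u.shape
(19, 17, 17)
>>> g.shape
(17, 3)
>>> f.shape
(7, 17)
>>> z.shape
(3, 7, 17, 3)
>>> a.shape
(19, 17, 3)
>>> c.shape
(7, 17, 3)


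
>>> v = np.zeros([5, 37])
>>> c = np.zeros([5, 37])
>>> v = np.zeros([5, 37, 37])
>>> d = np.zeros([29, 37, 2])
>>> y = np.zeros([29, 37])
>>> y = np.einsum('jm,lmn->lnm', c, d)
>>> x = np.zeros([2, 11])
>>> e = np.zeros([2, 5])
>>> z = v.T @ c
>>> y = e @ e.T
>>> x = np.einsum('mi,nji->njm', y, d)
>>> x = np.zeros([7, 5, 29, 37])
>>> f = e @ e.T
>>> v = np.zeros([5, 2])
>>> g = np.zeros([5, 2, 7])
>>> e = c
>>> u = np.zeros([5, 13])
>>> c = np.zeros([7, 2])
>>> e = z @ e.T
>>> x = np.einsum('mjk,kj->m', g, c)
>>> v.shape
(5, 2)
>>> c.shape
(7, 2)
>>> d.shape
(29, 37, 2)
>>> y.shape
(2, 2)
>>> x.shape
(5,)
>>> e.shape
(37, 37, 5)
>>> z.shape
(37, 37, 37)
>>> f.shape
(2, 2)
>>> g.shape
(5, 2, 7)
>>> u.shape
(5, 13)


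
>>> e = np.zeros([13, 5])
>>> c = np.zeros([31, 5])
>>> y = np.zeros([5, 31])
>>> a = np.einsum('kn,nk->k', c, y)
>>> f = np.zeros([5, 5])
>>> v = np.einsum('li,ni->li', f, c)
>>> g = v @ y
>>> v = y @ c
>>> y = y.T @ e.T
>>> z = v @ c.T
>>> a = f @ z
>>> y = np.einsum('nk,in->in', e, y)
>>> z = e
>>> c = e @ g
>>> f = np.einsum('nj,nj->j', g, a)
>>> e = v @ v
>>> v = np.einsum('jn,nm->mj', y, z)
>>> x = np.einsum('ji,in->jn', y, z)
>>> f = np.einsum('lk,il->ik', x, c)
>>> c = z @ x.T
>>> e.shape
(5, 5)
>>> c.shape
(13, 31)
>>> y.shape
(31, 13)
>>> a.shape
(5, 31)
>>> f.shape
(13, 5)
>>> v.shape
(5, 31)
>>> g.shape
(5, 31)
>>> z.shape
(13, 5)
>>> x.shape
(31, 5)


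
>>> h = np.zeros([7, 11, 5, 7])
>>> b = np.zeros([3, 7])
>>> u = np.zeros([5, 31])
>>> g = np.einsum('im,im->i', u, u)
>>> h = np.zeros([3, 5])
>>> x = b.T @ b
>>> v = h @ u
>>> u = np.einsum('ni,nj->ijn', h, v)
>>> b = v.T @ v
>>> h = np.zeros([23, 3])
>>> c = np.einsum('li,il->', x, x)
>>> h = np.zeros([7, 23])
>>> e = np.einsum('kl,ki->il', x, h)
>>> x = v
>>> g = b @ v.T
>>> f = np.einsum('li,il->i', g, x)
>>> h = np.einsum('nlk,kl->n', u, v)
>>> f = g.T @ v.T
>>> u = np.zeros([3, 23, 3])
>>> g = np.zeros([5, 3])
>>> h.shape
(5,)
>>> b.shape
(31, 31)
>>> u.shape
(3, 23, 3)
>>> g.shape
(5, 3)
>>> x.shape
(3, 31)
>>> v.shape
(3, 31)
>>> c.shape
()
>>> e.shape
(23, 7)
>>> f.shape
(3, 3)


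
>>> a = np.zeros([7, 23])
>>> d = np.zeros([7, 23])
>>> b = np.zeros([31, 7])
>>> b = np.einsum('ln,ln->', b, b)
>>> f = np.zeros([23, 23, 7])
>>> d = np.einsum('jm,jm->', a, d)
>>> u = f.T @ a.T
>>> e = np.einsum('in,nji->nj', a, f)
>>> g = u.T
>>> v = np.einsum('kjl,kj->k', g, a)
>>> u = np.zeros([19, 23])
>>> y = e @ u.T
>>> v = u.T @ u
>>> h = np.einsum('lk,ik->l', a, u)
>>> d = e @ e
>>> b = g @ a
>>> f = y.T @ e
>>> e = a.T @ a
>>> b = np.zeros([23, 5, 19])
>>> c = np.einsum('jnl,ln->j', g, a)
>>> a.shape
(7, 23)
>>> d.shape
(23, 23)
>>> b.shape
(23, 5, 19)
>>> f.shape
(19, 23)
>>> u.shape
(19, 23)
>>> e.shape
(23, 23)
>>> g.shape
(7, 23, 7)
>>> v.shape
(23, 23)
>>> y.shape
(23, 19)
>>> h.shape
(7,)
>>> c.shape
(7,)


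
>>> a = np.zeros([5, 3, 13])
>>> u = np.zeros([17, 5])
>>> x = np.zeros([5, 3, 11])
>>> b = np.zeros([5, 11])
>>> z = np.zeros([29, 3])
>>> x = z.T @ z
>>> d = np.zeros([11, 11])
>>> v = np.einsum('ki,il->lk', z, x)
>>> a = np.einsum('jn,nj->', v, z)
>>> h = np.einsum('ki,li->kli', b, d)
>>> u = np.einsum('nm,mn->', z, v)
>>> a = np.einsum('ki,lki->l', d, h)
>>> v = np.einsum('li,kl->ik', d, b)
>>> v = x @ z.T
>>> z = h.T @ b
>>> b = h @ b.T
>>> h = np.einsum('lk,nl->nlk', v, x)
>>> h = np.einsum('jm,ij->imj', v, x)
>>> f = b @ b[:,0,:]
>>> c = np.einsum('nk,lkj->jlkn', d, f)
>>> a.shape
(5,)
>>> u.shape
()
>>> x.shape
(3, 3)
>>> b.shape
(5, 11, 5)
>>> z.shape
(11, 11, 11)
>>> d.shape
(11, 11)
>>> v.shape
(3, 29)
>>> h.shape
(3, 29, 3)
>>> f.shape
(5, 11, 5)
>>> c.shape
(5, 5, 11, 11)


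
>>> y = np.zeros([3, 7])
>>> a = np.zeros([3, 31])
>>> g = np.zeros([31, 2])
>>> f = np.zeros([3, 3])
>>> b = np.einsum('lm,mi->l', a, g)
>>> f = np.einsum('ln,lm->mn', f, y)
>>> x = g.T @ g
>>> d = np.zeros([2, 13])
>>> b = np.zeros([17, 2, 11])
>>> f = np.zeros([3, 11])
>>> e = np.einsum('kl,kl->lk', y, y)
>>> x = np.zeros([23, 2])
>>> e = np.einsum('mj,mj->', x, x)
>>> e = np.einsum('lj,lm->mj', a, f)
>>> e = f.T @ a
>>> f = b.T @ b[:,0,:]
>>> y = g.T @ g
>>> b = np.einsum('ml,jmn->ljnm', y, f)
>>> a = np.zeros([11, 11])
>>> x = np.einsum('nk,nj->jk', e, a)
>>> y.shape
(2, 2)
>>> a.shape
(11, 11)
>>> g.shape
(31, 2)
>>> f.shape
(11, 2, 11)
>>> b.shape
(2, 11, 11, 2)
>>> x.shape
(11, 31)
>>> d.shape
(2, 13)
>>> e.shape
(11, 31)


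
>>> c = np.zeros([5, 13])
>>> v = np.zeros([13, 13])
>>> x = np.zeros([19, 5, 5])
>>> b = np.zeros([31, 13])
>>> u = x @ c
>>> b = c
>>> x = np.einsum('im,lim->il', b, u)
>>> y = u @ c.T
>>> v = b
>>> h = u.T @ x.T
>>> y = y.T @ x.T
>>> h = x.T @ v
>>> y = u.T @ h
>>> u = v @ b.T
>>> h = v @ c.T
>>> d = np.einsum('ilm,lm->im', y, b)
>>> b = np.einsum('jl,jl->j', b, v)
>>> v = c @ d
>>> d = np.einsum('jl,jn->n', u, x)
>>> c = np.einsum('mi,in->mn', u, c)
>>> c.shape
(5, 13)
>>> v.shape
(5, 13)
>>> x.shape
(5, 19)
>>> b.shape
(5,)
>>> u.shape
(5, 5)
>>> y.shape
(13, 5, 13)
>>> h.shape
(5, 5)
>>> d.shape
(19,)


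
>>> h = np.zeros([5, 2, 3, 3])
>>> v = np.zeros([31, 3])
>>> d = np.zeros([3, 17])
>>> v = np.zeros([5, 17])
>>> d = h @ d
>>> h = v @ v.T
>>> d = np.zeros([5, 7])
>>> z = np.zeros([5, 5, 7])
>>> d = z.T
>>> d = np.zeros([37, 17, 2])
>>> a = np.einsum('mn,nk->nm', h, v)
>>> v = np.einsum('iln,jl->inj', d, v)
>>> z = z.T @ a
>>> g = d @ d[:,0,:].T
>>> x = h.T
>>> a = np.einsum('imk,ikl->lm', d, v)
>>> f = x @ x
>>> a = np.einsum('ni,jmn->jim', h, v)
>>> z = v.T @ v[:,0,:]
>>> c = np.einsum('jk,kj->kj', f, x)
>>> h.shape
(5, 5)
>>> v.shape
(37, 2, 5)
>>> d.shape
(37, 17, 2)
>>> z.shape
(5, 2, 5)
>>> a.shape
(37, 5, 2)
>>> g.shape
(37, 17, 37)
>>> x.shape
(5, 5)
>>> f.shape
(5, 5)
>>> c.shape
(5, 5)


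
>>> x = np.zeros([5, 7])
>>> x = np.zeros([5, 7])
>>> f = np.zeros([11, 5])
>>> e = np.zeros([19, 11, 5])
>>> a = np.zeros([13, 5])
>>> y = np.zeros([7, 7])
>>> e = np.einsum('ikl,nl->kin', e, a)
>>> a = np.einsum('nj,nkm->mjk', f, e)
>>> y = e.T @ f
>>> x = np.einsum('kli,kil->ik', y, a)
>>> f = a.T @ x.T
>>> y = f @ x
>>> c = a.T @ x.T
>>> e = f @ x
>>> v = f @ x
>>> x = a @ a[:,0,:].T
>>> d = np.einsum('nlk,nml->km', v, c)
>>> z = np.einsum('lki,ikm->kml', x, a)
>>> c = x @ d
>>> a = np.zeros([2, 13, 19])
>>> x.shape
(13, 5, 13)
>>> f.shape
(19, 5, 5)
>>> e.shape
(19, 5, 13)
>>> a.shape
(2, 13, 19)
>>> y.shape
(19, 5, 13)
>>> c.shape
(13, 5, 5)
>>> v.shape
(19, 5, 13)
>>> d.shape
(13, 5)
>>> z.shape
(5, 19, 13)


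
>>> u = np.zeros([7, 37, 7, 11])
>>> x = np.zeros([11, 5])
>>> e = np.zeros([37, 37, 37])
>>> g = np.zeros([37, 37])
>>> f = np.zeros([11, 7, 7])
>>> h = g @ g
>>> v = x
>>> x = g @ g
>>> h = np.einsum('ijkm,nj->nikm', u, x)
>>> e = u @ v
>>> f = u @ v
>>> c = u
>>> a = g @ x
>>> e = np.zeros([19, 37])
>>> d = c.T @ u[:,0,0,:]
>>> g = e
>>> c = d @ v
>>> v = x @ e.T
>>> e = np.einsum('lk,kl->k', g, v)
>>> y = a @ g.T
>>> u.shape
(7, 37, 7, 11)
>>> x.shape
(37, 37)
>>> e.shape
(37,)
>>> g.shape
(19, 37)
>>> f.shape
(7, 37, 7, 5)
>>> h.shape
(37, 7, 7, 11)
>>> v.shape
(37, 19)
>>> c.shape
(11, 7, 37, 5)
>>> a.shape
(37, 37)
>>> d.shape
(11, 7, 37, 11)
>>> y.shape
(37, 19)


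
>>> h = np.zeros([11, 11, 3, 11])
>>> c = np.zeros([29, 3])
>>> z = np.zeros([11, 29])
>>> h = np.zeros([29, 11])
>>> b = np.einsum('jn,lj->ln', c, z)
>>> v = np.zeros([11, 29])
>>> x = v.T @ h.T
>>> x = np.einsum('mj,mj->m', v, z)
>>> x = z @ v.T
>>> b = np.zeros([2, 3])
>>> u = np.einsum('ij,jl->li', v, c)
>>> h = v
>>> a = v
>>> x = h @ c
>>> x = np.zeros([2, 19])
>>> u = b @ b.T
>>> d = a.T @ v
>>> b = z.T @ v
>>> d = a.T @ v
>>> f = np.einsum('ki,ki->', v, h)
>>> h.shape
(11, 29)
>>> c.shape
(29, 3)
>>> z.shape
(11, 29)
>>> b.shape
(29, 29)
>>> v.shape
(11, 29)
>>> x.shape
(2, 19)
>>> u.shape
(2, 2)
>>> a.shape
(11, 29)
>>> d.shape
(29, 29)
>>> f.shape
()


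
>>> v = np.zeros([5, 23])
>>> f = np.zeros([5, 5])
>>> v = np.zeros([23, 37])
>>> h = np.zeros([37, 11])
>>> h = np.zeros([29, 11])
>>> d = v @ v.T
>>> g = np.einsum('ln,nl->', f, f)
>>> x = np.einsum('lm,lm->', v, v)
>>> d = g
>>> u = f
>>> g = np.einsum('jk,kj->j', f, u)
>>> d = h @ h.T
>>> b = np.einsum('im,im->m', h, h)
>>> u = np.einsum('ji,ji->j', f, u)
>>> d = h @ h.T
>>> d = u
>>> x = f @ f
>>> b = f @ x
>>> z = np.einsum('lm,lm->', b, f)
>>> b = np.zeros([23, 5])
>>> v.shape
(23, 37)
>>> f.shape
(5, 5)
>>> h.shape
(29, 11)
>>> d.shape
(5,)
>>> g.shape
(5,)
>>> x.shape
(5, 5)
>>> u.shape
(5,)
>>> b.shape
(23, 5)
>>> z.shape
()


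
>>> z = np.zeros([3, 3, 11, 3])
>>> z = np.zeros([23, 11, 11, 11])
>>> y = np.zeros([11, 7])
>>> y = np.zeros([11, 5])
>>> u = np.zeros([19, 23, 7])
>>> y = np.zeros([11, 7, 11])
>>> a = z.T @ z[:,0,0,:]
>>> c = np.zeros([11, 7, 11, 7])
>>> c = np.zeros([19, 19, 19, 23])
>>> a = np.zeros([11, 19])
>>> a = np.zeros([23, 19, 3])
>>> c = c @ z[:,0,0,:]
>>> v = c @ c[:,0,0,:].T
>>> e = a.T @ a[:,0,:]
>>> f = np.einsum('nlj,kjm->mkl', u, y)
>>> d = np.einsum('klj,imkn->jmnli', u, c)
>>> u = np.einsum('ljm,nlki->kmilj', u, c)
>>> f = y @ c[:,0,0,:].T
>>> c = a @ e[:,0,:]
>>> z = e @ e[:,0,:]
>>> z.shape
(3, 19, 3)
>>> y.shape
(11, 7, 11)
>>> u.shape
(19, 7, 11, 19, 23)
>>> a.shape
(23, 19, 3)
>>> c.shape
(23, 19, 3)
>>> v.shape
(19, 19, 19, 19)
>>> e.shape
(3, 19, 3)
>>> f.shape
(11, 7, 19)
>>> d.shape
(7, 19, 11, 23, 19)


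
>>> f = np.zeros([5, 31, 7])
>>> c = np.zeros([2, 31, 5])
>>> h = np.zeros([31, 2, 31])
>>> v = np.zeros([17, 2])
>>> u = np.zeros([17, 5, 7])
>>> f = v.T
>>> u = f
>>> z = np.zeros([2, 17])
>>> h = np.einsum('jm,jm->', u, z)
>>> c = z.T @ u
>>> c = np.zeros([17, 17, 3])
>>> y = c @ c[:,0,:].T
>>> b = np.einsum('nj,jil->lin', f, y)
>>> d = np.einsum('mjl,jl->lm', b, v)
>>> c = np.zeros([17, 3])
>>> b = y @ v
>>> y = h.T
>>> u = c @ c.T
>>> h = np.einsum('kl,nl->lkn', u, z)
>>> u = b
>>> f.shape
(2, 17)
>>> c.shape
(17, 3)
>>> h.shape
(17, 17, 2)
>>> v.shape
(17, 2)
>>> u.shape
(17, 17, 2)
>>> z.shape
(2, 17)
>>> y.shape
()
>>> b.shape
(17, 17, 2)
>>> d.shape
(2, 17)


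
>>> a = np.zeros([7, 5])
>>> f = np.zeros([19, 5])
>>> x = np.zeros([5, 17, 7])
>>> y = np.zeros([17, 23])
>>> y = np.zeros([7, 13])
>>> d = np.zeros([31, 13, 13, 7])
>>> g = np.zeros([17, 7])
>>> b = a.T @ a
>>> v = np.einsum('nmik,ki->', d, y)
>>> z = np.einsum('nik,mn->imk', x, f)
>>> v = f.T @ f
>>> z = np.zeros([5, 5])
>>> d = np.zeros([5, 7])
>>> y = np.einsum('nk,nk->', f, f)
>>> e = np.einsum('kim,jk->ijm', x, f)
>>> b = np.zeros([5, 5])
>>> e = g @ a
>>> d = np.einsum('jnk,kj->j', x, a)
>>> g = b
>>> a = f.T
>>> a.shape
(5, 19)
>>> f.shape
(19, 5)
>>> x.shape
(5, 17, 7)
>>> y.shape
()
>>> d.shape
(5,)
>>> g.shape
(5, 5)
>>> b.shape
(5, 5)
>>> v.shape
(5, 5)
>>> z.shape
(5, 5)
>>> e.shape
(17, 5)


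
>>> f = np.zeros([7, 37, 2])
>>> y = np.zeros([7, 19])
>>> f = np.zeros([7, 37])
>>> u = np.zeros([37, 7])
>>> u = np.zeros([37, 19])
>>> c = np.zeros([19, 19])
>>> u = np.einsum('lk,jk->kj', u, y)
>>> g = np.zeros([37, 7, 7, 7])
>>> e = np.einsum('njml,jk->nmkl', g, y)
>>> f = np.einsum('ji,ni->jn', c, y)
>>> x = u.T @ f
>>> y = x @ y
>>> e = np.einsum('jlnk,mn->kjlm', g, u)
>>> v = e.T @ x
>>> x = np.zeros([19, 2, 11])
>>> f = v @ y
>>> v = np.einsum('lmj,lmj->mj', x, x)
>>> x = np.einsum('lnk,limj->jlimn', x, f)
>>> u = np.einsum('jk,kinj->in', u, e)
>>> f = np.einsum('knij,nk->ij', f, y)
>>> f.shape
(37, 19)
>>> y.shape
(7, 19)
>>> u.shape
(37, 7)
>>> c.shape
(19, 19)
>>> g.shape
(37, 7, 7, 7)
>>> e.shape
(7, 37, 7, 19)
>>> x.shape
(19, 19, 7, 37, 2)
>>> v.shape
(2, 11)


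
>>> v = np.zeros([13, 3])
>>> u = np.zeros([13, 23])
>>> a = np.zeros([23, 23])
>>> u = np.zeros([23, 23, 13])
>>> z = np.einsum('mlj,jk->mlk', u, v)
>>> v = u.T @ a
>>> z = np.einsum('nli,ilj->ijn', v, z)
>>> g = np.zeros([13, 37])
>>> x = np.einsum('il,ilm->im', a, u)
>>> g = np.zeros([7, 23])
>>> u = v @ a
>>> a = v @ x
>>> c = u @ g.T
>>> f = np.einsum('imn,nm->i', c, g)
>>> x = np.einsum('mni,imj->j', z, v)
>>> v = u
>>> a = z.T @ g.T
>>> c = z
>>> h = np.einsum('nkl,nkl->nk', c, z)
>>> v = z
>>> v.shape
(23, 3, 13)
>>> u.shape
(13, 23, 23)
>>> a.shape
(13, 3, 7)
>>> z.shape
(23, 3, 13)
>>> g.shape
(7, 23)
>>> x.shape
(23,)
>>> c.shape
(23, 3, 13)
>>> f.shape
(13,)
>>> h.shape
(23, 3)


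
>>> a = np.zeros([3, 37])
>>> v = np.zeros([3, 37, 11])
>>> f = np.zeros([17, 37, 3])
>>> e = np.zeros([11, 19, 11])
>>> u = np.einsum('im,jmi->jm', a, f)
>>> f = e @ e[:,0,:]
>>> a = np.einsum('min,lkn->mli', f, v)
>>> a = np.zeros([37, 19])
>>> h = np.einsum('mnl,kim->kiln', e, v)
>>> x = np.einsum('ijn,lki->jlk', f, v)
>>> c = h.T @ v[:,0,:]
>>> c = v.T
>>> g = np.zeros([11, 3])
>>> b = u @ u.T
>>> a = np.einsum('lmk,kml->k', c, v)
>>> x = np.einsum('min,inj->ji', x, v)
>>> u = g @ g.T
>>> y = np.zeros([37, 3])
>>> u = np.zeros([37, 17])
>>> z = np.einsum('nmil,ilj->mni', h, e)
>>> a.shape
(3,)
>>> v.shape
(3, 37, 11)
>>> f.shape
(11, 19, 11)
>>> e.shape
(11, 19, 11)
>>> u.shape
(37, 17)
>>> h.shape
(3, 37, 11, 19)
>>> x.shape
(11, 3)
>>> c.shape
(11, 37, 3)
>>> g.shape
(11, 3)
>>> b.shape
(17, 17)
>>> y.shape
(37, 3)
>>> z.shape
(37, 3, 11)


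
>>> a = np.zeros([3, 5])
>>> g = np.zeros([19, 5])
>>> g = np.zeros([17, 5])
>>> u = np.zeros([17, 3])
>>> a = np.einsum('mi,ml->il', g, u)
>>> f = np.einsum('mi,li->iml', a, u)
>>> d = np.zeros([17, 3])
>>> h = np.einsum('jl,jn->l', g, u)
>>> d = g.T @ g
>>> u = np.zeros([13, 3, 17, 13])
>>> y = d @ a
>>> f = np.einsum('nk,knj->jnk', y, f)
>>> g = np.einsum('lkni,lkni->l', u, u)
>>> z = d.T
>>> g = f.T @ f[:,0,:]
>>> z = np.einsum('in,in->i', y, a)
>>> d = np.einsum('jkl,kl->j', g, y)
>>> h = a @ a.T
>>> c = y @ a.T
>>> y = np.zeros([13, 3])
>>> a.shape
(5, 3)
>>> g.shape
(3, 5, 3)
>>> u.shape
(13, 3, 17, 13)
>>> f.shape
(17, 5, 3)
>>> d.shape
(3,)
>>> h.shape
(5, 5)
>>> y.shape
(13, 3)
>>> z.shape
(5,)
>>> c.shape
(5, 5)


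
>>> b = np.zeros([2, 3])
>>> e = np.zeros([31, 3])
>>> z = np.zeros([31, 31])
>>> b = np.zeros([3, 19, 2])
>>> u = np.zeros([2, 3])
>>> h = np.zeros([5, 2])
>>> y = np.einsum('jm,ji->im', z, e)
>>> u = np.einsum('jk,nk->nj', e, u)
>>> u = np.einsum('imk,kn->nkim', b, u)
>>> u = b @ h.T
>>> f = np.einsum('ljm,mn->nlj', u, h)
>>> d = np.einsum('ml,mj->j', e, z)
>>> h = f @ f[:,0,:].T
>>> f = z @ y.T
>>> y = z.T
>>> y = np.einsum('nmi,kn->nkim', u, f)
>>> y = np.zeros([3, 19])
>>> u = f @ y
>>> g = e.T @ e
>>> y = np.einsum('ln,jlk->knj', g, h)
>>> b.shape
(3, 19, 2)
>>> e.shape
(31, 3)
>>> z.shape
(31, 31)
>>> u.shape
(31, 19)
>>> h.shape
(2, 3, 2)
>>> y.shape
(2, 3, 2)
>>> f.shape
(31, 3)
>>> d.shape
(31,)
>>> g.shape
(3, 3)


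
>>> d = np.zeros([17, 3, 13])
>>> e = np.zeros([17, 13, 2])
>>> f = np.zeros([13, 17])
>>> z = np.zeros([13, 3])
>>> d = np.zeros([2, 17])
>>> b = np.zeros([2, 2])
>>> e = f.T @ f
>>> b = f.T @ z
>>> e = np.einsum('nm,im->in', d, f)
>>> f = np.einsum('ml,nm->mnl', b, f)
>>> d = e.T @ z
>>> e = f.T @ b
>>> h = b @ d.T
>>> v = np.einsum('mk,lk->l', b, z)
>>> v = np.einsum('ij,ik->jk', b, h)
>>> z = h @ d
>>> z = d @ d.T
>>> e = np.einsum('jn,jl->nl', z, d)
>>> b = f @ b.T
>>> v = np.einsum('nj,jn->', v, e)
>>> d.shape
(2, 3)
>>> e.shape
(2, 3)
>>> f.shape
(17, 13, 3)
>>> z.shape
(2, 2)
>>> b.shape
(17, 13, 17)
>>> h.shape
(17, 2)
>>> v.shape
()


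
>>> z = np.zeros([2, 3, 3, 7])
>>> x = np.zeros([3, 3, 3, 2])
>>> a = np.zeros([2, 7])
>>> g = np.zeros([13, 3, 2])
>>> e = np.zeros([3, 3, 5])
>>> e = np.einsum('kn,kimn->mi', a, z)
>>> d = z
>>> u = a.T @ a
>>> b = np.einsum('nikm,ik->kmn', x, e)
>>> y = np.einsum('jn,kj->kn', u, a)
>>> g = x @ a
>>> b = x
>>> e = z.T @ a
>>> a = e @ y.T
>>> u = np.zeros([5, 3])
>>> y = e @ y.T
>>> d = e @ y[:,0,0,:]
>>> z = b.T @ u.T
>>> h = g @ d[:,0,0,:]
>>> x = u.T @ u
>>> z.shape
(2, 3, 3, 5)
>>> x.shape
(3, 3)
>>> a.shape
(7, 3, 3, 2)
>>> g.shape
(3, 3, 3, 7)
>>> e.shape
(7, 3, 3, 7)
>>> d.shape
(7, 3, 3, 2)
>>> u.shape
(5, 3)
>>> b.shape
(3, 3, 3, 2)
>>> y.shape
(7, 3, 3, 2)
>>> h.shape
(3, 3, 3, 2)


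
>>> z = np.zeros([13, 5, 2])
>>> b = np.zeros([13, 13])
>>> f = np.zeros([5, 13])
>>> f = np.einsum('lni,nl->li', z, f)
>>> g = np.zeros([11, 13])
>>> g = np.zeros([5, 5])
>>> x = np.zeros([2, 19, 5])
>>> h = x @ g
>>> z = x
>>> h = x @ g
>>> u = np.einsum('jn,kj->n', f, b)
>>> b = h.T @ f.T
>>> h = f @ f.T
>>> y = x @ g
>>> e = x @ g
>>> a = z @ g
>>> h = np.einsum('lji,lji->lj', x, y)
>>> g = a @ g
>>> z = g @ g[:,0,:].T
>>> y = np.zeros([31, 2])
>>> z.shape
(2, 19, 2)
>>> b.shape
(5, 19, 13)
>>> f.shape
(13, 2)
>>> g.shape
(2, 19, 5)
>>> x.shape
(2, 19, 5)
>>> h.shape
(2, 19)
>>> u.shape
(2,)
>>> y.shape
(31, 2)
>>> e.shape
(2, 19, 5)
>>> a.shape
(2, 19, 5)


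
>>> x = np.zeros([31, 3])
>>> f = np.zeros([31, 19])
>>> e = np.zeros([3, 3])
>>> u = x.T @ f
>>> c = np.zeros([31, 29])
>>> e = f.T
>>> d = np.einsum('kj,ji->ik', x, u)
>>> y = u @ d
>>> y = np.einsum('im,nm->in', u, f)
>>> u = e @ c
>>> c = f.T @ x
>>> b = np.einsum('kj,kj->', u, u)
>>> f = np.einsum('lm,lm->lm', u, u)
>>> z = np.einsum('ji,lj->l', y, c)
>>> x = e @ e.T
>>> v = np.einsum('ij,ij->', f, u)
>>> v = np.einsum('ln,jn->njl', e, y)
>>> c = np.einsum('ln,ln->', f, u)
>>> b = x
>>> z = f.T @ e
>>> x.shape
(19, 19)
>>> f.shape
(19, 29)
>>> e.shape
(19, 31)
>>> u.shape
(19, 29)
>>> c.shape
()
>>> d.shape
(19, 31)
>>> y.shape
(3, 31)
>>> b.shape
(19, 19)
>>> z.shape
(29, 31)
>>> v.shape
(31, 3, 19)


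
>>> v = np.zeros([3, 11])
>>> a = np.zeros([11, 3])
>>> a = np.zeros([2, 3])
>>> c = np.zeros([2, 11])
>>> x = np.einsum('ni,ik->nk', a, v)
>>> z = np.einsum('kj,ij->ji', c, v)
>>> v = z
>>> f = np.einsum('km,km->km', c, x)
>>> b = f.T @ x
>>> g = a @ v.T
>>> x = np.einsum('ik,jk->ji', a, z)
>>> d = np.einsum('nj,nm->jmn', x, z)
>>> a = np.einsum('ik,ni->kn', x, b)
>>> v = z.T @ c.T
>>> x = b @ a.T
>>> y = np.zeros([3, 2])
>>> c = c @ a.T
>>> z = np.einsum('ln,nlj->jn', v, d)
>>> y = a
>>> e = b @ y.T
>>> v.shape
(3, 2)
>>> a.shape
(2, 11)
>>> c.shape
(2, 2)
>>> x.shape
(11, 2)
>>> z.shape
(11, 2)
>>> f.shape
(2, 11)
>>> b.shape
(11, 11)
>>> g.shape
(2, 11)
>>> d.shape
(2, 3, 11)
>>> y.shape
(2, 11)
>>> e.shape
(11, 2)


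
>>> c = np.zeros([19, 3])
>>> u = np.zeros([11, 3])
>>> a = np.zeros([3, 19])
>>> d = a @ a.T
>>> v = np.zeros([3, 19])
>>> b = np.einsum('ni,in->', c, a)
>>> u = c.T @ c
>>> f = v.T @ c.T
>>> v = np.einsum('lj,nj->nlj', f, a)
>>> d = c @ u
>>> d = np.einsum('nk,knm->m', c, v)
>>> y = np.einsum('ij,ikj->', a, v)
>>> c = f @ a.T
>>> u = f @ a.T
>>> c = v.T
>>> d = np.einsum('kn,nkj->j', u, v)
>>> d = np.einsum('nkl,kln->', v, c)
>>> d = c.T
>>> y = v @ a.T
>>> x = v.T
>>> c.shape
(19, 19, 3)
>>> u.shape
(19, 3)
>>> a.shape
(3, 19)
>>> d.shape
(3, 19, 19)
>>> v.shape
(3, 19, 19)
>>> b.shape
()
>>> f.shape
(19, 19)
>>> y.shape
(3, 19, 3)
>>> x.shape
(19, 19, 3)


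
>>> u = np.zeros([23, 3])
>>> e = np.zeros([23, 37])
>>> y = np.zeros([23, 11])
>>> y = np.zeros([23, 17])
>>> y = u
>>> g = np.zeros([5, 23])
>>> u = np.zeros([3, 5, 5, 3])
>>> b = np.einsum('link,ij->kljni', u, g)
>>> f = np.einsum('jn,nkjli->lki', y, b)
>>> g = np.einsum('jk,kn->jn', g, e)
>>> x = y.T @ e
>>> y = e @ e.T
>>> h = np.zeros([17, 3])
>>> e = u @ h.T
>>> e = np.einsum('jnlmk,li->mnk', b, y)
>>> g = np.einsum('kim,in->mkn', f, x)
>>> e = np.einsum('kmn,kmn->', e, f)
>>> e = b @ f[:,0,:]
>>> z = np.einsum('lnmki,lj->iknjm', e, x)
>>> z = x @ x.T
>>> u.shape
(3, 5, 5, 3)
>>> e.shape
(3, 3, 23, 5, 5)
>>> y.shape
(23, 23)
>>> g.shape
(5, 5, 37)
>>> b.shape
(3, 3, 23, 5, 5)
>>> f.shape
(5, 3, 5)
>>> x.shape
(3, 37)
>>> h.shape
(17, 3)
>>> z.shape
(3, 3)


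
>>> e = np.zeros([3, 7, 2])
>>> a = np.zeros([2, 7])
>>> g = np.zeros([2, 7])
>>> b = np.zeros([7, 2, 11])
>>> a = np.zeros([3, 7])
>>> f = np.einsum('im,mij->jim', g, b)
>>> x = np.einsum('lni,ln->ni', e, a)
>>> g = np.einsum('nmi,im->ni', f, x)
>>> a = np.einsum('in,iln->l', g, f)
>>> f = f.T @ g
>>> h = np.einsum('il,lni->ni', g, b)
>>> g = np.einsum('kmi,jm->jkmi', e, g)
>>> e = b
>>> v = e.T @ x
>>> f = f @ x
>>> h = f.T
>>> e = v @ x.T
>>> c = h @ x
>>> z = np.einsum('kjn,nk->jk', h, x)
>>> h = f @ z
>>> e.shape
(11, 2, 7)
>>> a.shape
(2,)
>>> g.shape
(11, 3, 7, 2)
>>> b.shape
(7, 2, 11)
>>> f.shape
(7, 2, 2)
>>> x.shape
(7, 2)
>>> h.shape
(7, 2, 2)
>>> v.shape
(11, 2, 2)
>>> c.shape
(2, 2, 2)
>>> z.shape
(2, 2)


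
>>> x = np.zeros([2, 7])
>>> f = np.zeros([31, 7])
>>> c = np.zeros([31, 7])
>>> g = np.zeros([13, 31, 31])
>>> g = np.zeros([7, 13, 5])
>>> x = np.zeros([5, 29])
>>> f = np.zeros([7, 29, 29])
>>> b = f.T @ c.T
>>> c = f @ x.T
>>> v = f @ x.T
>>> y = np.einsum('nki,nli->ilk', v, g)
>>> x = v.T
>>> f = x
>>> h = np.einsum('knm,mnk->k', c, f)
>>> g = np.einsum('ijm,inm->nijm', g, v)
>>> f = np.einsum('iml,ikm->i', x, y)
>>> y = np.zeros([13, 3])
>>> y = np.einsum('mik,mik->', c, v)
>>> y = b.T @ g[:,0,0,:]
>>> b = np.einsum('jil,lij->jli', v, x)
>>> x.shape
(5, 29, 7)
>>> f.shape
(5,)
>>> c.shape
(7, 29, 5)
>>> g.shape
(29, 7, 13, 5)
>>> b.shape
(7, 5, 29)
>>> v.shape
(7, 29, 5)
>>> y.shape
(31, 29, 5)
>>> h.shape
(7,)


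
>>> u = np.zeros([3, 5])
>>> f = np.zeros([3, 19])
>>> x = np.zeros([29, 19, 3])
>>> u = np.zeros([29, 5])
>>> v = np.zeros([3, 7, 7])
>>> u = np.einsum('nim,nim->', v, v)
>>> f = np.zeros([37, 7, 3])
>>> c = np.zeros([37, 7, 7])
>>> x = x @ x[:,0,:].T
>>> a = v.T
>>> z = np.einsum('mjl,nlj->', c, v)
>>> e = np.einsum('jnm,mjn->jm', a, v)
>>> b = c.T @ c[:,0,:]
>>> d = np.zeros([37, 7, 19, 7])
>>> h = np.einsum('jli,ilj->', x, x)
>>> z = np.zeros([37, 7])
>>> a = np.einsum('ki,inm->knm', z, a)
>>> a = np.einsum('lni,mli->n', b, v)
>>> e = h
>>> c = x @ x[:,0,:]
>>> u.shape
()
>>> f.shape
(37, 7, 3)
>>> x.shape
(29, 19, 29)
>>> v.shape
(3, 7, 7)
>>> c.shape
(29, 19, 29)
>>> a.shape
(7,)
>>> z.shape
(37, 7)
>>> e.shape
()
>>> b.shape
(7, 7, 7)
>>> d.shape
(37, 7, 19, 7)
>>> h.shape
()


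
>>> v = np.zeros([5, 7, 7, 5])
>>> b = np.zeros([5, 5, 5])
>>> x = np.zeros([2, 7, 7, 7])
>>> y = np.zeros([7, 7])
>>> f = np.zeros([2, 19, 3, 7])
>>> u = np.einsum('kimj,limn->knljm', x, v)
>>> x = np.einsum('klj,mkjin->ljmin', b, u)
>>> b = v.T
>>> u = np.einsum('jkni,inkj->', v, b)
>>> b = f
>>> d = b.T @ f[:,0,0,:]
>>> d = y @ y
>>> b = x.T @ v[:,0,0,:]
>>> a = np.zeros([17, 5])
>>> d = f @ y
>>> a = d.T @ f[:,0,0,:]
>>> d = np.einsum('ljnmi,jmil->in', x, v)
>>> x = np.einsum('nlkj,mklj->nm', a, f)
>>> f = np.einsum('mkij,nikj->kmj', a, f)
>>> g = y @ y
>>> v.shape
(5, 7, 7, 5)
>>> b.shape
(7, 7, 2, 5, 5)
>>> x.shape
(7, 2)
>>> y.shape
(7, 7)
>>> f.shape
(3, 7, 7)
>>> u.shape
()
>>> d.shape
(7, 2)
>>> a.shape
(7, 3, 19, 7)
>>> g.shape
(7, 7)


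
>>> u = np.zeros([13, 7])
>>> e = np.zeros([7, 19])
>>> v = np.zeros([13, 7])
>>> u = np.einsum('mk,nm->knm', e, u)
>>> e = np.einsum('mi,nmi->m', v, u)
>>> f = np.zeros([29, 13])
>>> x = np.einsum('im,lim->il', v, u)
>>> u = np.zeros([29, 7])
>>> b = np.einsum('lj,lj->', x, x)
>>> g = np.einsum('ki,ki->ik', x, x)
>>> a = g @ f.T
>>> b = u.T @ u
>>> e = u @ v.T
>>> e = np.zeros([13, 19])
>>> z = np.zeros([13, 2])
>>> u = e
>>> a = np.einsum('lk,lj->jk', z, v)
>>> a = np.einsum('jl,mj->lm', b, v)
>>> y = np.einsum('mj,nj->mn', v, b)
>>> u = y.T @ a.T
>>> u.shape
(7, 7)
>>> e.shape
(13, 19)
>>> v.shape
(13, 7)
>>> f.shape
(29, 13)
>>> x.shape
(13, 19)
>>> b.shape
(7, 7)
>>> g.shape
(19, 13)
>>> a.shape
(7, 13)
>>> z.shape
(13, 2)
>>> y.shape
(13, 7)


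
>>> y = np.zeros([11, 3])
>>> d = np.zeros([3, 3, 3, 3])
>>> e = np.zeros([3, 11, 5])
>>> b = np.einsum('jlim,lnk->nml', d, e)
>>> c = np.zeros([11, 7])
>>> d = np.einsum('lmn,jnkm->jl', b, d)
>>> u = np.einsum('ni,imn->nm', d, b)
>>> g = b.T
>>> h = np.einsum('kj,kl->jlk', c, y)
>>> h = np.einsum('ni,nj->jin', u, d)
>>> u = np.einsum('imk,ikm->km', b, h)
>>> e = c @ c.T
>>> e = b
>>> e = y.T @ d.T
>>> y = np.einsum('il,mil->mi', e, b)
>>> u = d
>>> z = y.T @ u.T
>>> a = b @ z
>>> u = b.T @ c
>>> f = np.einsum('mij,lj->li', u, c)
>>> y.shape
(11, 3)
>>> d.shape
(3, 11)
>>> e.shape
(3, 3)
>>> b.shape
(11, 3, 3)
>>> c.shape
(11, 7)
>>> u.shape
(3, 3, 7)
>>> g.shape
(3, 3, 11)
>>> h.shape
(11, 3, 3)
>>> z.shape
(3, 3)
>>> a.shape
(11, 3, 3)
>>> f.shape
(11, 3)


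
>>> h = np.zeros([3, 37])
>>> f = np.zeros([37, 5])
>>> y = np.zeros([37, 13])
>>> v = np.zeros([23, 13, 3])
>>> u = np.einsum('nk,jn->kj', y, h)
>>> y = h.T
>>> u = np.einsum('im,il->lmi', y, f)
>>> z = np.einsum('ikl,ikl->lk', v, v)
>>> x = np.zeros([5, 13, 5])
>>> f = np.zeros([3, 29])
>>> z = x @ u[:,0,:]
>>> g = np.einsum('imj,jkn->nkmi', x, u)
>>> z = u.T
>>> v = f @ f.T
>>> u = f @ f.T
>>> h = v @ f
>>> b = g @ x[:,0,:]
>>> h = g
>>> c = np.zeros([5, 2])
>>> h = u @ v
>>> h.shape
(3, 3)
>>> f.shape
(3, 29)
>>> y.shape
(37, 3)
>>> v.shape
(3, 3)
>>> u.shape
(3, 3)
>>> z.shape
(37, 3, 5)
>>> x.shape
(5, 13, 5)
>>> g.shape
(37, 3, 13, 5)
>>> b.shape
(37, 3, 13, 5)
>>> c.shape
(5, 2)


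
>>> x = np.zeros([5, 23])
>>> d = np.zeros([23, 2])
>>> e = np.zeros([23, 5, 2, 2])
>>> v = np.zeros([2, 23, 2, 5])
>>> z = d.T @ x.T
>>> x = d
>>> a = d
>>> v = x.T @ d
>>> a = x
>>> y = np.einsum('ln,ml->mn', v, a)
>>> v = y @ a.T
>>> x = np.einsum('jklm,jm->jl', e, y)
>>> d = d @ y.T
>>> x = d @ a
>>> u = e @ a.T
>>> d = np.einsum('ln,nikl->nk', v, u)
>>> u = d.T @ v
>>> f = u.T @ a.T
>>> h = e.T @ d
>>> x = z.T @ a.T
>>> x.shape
(5, 23)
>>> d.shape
(23, 2)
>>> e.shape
(23, 5, 2, 2)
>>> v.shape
(23, 23)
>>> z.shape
(2, 5)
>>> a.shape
(23, 2)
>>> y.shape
(23, 2)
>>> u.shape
(2, 23)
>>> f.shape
(23, 23)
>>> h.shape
(2, 2, 5, 2)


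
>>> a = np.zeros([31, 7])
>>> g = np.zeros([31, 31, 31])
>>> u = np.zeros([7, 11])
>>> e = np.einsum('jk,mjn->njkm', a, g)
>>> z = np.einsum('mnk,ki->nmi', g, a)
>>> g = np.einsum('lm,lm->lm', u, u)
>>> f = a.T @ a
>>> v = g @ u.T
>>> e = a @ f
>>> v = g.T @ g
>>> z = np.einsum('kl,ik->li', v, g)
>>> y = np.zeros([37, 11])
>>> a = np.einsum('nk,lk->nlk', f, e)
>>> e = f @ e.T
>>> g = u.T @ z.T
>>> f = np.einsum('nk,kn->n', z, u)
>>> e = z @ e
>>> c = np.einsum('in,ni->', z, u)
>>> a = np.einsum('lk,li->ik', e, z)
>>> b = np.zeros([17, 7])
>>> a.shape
(7, 31)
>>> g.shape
(11, 11)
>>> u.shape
(7, 11)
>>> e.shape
(11, 31)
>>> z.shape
(11, 7)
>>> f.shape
(11,)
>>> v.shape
(11, 11)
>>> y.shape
(37, 11)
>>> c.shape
()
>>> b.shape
(17, 7)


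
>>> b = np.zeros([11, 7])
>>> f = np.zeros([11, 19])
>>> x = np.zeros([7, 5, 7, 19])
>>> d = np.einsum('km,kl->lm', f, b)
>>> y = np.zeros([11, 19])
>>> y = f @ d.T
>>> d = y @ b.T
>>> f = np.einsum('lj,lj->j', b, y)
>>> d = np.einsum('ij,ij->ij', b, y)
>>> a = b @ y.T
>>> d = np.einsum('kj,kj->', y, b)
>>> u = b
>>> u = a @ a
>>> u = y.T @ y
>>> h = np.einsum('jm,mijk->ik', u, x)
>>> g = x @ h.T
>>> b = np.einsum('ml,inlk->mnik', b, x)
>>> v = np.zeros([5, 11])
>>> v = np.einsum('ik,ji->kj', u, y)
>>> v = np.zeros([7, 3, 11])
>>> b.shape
(11, 5, 7, 19)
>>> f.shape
(7,)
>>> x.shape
(7, 5, 7, 19)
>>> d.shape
()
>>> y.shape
(11, 7)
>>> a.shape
(11, 11)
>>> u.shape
(7, 7)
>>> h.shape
(5, 19)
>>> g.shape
(7, 5, 7, 5)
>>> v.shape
(7, 3, 11)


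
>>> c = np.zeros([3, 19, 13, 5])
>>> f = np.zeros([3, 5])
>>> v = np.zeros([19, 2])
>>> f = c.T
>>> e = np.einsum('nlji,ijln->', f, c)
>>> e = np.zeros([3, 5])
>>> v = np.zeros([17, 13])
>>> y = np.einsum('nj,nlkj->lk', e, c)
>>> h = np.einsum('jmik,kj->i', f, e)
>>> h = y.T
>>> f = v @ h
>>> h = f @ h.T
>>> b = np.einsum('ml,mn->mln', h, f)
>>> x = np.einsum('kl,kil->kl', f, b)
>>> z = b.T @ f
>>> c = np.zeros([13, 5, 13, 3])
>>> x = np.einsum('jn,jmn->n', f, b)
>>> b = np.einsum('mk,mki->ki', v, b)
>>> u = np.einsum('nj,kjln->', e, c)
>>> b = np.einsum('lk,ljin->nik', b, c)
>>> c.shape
(13, 5, 13, 3)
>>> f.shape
(17, 19)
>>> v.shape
(17, 13)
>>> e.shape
(3, 5)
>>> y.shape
(19, 13)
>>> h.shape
(17, 13)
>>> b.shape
(3, 13, 19)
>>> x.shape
(19,)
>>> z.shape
(19, 13, 19)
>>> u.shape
()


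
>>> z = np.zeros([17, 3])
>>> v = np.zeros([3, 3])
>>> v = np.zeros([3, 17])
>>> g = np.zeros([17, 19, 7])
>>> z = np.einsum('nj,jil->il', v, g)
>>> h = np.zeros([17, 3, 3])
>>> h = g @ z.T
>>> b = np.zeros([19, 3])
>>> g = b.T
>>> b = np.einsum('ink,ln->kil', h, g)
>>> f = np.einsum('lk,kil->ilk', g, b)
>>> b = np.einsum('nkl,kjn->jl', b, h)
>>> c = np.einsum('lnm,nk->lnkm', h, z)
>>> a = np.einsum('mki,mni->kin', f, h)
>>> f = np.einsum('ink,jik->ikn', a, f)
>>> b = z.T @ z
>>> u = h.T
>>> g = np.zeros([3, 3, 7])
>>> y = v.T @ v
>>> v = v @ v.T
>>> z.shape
(19, 7)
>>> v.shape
(3, 3)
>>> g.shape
(3, 3, 7)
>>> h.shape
(17, 19, 19)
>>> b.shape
(7, 7)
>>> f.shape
(3, 19, 19)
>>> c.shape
(17, 19, 7, 19)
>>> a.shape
(3, 19, 19)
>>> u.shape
(19, 19, 17)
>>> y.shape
(17, 17)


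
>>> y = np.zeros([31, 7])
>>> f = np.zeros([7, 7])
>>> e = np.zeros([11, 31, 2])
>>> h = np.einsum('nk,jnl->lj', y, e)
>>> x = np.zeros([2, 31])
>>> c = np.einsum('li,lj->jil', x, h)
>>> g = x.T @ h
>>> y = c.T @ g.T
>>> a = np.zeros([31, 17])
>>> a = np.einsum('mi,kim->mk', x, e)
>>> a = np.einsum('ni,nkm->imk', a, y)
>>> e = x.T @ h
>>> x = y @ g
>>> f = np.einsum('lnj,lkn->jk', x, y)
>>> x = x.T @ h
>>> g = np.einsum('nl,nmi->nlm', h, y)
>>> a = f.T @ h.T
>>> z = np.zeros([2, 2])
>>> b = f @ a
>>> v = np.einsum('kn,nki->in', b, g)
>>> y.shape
(2, 31, 31)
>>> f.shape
(11, 31)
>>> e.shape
(31, 11)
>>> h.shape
(2, 11)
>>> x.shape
(11, 31, 11)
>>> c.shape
(11, 31, 2)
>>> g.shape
(2, 11, 31)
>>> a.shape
(31, 2)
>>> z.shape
(2, 2)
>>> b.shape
(11, 2)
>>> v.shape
(31, 2)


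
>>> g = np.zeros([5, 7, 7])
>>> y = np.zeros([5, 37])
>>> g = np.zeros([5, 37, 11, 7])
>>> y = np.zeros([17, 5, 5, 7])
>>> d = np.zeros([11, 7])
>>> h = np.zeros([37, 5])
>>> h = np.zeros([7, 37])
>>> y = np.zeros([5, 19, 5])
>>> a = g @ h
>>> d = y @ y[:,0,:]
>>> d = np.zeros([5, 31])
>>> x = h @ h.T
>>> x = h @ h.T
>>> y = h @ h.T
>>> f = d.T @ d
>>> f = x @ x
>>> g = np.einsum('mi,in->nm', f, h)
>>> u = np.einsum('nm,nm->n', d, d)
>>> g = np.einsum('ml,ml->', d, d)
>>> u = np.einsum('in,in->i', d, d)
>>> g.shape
()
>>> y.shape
(7, 7)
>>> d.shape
(5, 31)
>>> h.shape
(7, 37)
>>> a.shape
(5, 37, 11, 37)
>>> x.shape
(7, 7)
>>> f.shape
(7, 7)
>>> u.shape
(5,)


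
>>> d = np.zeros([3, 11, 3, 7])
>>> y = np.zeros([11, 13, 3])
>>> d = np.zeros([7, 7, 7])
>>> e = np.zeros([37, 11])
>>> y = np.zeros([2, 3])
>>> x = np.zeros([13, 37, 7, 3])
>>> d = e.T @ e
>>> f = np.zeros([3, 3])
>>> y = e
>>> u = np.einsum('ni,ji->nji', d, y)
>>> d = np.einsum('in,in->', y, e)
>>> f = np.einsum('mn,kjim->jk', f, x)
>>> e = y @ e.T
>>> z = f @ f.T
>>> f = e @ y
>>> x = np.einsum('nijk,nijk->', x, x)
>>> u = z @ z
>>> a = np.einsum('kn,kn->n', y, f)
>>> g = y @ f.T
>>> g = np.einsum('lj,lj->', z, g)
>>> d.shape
()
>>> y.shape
(37, 11)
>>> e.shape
(37, 37)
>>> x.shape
()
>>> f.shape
(37, 11)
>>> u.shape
(37, 37)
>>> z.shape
(37, 37)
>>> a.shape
(11,)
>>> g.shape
()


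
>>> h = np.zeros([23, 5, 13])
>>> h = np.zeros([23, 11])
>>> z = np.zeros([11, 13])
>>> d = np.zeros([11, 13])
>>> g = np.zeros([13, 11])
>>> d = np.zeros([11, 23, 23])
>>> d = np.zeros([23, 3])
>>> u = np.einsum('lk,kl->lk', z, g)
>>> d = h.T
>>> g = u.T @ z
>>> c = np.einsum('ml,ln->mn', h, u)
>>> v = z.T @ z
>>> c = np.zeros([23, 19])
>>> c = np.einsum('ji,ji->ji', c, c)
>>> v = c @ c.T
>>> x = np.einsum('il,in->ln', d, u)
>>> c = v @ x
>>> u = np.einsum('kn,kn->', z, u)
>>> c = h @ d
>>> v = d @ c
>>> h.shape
(23, 11)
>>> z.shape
(11, 13)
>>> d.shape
(11, 23)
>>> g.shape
(13, 13)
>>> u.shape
()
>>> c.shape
(23, 23)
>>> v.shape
(11, 23)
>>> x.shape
(23, 13)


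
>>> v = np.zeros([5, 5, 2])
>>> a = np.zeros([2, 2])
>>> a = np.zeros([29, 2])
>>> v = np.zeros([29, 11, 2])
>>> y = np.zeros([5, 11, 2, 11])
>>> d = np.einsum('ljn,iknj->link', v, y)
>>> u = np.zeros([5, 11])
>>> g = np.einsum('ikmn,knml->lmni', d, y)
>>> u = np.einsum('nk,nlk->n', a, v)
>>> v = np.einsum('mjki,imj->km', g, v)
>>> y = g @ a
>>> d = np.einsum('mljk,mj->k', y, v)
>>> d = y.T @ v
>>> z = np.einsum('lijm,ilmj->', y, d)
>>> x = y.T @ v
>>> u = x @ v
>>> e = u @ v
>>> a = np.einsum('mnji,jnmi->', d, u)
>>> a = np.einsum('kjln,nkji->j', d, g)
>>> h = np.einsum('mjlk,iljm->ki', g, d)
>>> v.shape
(11, 11)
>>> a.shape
(11,)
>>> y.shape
(11, 2, 11, 2)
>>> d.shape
(2, 11, 2, 11)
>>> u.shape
(2, 11, 2, 11)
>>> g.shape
(11, 2, 11, 29)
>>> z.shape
()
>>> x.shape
(2, 11, 2, 11)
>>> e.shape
(2, 11, 2, 11)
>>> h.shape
(29, 2)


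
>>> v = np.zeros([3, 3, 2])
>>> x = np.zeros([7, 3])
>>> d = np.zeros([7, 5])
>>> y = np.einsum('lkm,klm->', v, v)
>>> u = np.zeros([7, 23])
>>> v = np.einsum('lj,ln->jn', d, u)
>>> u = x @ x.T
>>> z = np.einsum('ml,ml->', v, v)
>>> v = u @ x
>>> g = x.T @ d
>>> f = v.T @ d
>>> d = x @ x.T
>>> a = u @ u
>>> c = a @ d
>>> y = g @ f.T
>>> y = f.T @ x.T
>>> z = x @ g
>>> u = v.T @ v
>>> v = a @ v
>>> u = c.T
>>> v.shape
(7, 3)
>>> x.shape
(7, 3)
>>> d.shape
(7, 7)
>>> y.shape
(5, 7)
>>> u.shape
(7, 7)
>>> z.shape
(7, 5)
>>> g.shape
(3, 5)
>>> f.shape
(3, 5)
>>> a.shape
(7, 7)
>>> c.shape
(7, 7)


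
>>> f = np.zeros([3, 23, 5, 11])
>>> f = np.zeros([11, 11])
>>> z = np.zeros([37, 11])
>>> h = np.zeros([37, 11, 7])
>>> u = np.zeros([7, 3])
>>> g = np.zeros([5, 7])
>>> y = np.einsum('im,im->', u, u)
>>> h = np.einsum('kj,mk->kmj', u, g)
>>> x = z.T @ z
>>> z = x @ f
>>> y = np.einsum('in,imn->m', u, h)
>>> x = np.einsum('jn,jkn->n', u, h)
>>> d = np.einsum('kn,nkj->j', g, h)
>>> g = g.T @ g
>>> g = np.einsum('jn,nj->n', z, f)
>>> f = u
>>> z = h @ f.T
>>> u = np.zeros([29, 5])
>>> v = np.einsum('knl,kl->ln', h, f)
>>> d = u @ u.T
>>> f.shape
(7, 3)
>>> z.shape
(7, 5, 7)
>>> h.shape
(7, 5, 3)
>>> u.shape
(29, 5)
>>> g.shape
(11,)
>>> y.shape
(5,)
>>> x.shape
(3,)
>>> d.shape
(29, 29)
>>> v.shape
(3, 5)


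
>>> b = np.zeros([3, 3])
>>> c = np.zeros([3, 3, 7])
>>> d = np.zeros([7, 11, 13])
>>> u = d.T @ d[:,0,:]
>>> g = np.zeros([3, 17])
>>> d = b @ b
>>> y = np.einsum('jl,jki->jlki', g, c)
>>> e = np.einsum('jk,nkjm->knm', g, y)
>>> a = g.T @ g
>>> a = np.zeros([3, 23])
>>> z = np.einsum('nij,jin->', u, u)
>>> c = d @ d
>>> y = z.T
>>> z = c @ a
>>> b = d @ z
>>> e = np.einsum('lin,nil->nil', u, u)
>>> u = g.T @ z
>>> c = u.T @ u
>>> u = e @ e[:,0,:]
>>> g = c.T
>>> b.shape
(3, 23)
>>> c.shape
(23, 23)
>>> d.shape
(3, 3)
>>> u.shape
(13, 11, 13)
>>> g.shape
(23, 23)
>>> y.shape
()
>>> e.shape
(13, 11, 13)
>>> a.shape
(3, 23)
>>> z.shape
(3, 23)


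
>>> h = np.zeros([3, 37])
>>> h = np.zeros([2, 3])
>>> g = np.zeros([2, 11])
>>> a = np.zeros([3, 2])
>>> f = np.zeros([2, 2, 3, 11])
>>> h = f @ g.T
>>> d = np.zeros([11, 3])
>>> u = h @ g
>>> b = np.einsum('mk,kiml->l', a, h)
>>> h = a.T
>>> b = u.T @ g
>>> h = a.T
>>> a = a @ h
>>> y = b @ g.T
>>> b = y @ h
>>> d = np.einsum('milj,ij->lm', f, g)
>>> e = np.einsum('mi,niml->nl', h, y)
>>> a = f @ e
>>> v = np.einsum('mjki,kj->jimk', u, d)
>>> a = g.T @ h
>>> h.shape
(2, 3)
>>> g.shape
(2, 11)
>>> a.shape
(11, 3)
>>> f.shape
(2, 2, 3, 11)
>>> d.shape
(3, 2)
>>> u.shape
(2, 2, 3, 11)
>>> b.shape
(11, 3, 2, 3)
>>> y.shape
(11, 3, 2, 2)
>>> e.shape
(11, 2)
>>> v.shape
(2, 11, 2, 3)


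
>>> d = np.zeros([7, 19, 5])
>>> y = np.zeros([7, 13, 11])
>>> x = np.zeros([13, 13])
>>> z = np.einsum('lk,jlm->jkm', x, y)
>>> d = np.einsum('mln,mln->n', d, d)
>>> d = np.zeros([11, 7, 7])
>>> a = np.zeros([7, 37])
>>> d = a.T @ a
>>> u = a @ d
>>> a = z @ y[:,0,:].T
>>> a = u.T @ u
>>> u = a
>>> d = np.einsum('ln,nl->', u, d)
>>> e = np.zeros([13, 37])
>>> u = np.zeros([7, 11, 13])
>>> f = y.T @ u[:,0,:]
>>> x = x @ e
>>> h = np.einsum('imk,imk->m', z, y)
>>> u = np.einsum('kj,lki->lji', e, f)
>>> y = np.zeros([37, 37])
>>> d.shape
()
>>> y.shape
(37, 37)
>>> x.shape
(13, 37)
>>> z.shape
(7, 13, 11)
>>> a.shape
(37, 37)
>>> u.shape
(11, 37, 13)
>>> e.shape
(13, 37)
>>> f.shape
(11, 13, 13)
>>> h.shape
(13,)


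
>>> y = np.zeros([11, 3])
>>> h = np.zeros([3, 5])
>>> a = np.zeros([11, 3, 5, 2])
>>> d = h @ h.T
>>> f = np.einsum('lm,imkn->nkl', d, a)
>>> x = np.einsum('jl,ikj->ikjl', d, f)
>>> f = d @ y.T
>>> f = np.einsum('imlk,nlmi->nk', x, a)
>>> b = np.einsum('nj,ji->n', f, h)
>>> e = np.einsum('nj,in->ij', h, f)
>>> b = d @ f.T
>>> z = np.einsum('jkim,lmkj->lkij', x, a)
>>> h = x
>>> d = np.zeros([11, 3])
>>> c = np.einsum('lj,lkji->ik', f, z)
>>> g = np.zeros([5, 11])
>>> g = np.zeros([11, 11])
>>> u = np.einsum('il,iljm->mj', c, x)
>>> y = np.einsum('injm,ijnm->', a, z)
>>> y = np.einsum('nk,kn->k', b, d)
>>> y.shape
(11,)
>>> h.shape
(2, 5, 3, 3)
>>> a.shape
(11, 3, 5, 2)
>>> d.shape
(11, 3)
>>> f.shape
(11, 3)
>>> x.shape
(2, 5, 3, 3)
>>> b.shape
(3, 11)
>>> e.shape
(11, 5)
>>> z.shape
(11, 5, 3, 2)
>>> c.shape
(2, 5)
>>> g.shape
(11, 11)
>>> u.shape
(3, 3)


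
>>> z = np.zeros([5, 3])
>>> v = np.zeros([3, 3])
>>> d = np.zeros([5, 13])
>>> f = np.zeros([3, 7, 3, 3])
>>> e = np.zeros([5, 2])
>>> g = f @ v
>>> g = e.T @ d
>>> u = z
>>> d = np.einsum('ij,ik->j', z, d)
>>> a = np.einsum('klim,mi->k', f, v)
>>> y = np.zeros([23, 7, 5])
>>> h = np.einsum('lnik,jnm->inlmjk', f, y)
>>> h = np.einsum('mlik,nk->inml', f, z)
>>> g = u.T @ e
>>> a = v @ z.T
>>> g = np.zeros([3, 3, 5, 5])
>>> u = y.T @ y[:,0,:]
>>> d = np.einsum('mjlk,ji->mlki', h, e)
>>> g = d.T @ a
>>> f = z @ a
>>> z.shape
(5, 3)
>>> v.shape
(3, 3)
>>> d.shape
(3, 3, 7, 2)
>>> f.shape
(5, 5)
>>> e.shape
(5, 2)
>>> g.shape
(2, 7, 3, 5)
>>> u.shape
(5, 7, 5)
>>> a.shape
(3, 5)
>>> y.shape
(23, 7, 5)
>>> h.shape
(3, 5, 3, 7)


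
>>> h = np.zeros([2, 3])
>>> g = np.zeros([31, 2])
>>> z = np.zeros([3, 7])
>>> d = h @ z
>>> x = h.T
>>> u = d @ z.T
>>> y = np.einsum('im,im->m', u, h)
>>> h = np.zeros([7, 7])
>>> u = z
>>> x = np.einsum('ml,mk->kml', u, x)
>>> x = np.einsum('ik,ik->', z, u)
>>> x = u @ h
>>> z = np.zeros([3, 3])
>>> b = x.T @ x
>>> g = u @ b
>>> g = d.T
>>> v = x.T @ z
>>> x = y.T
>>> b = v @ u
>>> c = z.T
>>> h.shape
(7, 7)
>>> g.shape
(7, 2)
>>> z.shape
(3, 3)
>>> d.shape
(2, 7)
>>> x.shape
(3,)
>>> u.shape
(3, 7)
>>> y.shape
(3,)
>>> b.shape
(7, 7)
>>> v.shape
(7, 3)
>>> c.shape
(3, 3)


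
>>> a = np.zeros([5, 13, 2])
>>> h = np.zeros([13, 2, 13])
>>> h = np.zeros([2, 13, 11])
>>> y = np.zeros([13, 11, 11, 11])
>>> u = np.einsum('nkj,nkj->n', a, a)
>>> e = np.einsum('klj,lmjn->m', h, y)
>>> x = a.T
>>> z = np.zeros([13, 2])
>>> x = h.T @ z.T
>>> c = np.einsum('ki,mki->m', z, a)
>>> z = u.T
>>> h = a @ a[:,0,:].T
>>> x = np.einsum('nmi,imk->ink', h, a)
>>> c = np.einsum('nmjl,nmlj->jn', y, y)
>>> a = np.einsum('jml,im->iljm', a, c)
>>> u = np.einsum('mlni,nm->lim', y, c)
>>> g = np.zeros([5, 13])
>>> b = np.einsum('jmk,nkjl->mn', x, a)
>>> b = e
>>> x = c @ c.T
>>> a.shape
(11, 2, 5, 13)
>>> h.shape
(5, 13, 5)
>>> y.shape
(13, 11, 11, 11)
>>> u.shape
(11, 11, 13)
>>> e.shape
(11,)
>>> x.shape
(11, 11)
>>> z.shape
(5,)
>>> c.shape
(11, 13)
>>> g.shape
(5, 13)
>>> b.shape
(11,)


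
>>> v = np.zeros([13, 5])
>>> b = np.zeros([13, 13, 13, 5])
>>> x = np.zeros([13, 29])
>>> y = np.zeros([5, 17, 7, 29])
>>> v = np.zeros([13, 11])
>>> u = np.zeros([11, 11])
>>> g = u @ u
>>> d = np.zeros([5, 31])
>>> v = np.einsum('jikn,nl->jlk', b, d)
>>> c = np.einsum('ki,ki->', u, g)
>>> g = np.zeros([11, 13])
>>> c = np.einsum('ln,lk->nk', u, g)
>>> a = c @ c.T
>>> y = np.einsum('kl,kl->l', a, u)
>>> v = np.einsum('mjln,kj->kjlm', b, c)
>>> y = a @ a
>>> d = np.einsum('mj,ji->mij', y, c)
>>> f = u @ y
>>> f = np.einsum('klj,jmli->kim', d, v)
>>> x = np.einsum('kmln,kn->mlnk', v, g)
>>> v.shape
(11, 13, 13, 13)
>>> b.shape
(13, 13, 13, 5)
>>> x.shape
(13, 13, 13, 11)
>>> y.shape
(11, 11)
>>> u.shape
(11, 11)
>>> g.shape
(11, 13)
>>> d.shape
(11, 13, 11)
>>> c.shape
(11, 13)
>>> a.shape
(11, 11)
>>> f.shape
(11, 13, 13)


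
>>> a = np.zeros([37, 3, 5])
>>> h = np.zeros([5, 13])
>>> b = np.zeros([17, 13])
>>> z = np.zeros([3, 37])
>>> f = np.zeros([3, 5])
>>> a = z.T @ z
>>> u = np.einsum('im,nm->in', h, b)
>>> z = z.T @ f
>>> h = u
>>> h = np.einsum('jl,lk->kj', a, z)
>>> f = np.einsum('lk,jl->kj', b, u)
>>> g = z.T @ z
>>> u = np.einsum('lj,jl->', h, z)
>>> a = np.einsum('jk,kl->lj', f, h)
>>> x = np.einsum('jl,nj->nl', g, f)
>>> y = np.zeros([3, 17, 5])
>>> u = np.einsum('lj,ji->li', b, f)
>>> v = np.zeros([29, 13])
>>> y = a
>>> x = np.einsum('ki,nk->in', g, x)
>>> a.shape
(37, 13)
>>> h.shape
(5, 37)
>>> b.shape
(17, 13)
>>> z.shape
(37, 5)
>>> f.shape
(13, 5)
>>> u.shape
(17, 5)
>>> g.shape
(5, 5)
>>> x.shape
(5, 13)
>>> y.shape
(37, 13)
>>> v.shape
(29, 13)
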